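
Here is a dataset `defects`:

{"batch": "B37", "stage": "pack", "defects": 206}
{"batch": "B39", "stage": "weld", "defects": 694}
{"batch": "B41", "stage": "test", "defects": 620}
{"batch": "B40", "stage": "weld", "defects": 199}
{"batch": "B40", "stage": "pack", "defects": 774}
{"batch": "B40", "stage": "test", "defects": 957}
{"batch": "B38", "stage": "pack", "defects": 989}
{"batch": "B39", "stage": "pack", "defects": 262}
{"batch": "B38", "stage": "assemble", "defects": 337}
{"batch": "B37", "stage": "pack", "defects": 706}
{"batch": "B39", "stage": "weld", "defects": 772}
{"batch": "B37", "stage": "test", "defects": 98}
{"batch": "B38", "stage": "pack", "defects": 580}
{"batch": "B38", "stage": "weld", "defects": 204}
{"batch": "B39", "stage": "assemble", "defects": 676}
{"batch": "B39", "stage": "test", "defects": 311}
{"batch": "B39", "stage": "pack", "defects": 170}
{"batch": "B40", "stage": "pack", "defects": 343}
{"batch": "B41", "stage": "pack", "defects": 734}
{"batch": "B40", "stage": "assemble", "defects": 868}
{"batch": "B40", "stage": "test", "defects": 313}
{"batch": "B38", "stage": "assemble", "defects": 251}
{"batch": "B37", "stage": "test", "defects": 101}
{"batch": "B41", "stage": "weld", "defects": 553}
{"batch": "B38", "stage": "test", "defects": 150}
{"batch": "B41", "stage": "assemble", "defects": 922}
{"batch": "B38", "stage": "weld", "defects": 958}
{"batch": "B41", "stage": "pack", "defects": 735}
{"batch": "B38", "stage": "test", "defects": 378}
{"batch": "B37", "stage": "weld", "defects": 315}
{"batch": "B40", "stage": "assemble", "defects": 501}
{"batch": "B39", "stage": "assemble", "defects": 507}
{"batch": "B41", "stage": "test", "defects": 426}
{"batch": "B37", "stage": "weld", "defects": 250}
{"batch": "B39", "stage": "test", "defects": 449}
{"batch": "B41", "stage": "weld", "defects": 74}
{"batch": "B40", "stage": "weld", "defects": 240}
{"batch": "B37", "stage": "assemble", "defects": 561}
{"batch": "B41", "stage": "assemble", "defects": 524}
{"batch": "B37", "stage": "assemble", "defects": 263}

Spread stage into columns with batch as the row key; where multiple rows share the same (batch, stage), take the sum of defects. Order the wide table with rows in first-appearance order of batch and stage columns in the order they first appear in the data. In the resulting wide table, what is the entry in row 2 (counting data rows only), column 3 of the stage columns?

760

With rows in first-appearance order of batch, row 2 is batch=B39. stage columns in first-appearance order: pack, weld, test, assemble; column 3 is test.
Long rows with batch=B39, stage=test: 311 + 449 = 760.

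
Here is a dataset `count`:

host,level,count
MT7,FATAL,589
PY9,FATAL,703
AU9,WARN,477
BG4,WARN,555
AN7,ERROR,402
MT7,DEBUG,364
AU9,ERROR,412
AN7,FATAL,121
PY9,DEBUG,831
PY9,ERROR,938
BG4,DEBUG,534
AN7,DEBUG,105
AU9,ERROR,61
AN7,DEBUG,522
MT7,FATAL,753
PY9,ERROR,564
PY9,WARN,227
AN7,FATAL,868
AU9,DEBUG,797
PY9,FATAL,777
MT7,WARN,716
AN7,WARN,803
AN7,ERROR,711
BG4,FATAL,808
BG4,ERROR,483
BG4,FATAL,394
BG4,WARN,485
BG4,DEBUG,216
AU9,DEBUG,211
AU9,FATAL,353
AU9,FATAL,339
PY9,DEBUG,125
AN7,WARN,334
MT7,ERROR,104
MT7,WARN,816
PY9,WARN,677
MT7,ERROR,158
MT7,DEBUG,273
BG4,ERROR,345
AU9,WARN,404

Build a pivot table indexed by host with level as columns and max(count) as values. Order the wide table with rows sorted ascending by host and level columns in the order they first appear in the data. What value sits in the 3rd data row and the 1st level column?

808

With rows sorted ascending by host, row 3 is host=BG4. level columns in first-appearance order: FATAL, WARN, ERROR, DEBUG; column 1 is FATAL.
Long rows with host=BG4, level=FATAL: max(808, 394) = 808.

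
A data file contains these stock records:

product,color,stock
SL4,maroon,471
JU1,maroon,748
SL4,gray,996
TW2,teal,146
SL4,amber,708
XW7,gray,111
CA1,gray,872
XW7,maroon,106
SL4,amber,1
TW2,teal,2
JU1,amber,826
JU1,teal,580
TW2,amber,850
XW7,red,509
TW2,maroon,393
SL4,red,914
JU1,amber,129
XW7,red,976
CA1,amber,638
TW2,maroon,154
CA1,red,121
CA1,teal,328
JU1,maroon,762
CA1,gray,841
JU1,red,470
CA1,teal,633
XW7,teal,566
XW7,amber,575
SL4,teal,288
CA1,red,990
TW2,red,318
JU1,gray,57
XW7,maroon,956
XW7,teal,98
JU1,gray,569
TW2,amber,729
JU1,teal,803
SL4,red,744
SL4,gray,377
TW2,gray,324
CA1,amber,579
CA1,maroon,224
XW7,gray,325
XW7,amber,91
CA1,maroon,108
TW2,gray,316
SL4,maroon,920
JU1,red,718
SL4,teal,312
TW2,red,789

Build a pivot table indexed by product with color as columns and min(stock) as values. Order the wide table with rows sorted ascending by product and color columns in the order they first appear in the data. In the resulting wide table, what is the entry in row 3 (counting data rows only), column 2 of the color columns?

With rows sorted ascending by product, row 3 is product=SL4. color columns in first-appearance order: maroon, gray, teal, amber, red; column 2 is gray.
Long rows with product=SL4, color=gray: min(996, 377) = 377.

377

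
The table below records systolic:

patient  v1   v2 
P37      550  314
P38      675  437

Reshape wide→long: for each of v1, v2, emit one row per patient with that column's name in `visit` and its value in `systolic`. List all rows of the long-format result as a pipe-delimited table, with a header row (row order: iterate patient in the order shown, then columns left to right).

Each (patient, column) pair becomes one row: 2 × 2 = 4 rows.
For example, (P37, v1) → systolic=550.

| patient | visit | systolic |
| P37 | v1 | 550 |
| P37 | v2 | 314 |
| P38 | v1 | 675 |
| P38 | v2 | 437 |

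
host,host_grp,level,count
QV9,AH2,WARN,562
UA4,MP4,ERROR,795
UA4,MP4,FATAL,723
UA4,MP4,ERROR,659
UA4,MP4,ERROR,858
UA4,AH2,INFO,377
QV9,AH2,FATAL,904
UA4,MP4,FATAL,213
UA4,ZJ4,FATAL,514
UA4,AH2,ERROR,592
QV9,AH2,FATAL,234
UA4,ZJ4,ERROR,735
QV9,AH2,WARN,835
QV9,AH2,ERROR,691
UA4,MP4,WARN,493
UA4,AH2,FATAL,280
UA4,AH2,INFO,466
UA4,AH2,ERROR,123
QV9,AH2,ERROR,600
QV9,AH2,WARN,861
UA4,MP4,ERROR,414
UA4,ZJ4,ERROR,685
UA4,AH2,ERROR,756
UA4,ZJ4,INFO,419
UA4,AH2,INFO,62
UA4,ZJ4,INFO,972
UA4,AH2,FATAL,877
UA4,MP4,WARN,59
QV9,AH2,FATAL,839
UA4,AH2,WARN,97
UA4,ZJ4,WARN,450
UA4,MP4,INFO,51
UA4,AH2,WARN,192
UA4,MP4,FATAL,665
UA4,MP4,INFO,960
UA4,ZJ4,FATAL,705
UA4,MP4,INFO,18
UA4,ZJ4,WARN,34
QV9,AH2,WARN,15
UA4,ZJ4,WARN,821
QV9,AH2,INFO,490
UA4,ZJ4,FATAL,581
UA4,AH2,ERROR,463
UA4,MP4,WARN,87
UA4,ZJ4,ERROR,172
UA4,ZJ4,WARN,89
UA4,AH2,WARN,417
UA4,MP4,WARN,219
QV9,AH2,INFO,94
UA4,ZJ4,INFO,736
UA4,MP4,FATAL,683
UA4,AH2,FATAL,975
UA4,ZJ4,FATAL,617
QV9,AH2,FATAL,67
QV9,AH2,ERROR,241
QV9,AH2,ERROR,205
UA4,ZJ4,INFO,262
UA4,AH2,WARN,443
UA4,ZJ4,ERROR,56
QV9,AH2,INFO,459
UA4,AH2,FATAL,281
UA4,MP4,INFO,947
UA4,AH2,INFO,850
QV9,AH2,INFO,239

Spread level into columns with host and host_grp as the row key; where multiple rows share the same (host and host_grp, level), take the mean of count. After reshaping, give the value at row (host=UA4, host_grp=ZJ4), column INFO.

Rows with host=UA4, host_grp=ZJ4 and level=INFO: count values are 419, 972, 736, 262.
(419 + 972 + 736 + 262) / 4 = 597.25.

597.25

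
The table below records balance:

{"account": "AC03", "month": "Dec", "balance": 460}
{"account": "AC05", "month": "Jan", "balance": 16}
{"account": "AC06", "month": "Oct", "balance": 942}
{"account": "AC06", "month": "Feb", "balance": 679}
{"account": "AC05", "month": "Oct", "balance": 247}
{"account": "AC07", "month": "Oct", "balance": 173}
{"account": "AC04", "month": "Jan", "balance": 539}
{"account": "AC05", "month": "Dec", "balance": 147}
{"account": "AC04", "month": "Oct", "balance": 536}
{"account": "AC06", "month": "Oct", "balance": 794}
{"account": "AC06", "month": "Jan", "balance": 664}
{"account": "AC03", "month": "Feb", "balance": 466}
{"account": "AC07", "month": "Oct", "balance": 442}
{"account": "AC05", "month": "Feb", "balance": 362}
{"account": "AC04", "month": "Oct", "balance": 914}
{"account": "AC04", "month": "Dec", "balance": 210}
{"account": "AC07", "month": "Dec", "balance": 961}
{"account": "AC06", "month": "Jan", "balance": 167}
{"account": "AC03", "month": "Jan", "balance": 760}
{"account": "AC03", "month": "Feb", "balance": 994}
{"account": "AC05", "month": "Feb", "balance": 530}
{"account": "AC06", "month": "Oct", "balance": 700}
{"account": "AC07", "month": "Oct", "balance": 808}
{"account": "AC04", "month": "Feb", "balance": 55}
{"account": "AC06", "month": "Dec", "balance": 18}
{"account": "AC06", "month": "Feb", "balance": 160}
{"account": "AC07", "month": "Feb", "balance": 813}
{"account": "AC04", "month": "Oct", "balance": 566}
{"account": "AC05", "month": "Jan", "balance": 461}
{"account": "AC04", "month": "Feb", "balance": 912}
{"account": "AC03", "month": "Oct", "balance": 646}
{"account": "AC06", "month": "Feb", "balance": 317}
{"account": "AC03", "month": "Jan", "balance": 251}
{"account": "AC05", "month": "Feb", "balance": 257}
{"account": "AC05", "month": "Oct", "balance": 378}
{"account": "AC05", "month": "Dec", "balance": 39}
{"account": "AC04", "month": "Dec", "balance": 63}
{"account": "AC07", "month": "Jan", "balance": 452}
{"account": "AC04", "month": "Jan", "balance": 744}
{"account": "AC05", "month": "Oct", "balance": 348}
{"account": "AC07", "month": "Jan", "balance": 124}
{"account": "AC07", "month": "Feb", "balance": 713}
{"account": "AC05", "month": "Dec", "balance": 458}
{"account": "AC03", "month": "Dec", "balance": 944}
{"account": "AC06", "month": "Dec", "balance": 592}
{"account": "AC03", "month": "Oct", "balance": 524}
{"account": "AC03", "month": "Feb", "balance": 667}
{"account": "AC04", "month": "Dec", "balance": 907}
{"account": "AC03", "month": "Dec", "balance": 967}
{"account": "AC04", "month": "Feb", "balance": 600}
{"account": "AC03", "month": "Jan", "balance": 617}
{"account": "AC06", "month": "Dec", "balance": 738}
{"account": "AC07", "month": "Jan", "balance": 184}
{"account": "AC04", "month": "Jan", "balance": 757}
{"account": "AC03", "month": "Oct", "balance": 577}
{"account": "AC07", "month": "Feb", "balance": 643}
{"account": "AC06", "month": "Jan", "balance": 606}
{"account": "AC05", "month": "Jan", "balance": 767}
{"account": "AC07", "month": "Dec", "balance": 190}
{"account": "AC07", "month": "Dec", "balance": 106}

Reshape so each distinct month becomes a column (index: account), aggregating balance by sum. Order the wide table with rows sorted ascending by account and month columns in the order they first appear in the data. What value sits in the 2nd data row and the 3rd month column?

With rows sorted ascending by account, row 2 is account=AC04. month columns in first-appearance order: Dec, Jan, Oct, Feb; column 3 is Oct.
Long rows with account=AC04, month=Oct: 536 + 914 + 566 = 2016.

2016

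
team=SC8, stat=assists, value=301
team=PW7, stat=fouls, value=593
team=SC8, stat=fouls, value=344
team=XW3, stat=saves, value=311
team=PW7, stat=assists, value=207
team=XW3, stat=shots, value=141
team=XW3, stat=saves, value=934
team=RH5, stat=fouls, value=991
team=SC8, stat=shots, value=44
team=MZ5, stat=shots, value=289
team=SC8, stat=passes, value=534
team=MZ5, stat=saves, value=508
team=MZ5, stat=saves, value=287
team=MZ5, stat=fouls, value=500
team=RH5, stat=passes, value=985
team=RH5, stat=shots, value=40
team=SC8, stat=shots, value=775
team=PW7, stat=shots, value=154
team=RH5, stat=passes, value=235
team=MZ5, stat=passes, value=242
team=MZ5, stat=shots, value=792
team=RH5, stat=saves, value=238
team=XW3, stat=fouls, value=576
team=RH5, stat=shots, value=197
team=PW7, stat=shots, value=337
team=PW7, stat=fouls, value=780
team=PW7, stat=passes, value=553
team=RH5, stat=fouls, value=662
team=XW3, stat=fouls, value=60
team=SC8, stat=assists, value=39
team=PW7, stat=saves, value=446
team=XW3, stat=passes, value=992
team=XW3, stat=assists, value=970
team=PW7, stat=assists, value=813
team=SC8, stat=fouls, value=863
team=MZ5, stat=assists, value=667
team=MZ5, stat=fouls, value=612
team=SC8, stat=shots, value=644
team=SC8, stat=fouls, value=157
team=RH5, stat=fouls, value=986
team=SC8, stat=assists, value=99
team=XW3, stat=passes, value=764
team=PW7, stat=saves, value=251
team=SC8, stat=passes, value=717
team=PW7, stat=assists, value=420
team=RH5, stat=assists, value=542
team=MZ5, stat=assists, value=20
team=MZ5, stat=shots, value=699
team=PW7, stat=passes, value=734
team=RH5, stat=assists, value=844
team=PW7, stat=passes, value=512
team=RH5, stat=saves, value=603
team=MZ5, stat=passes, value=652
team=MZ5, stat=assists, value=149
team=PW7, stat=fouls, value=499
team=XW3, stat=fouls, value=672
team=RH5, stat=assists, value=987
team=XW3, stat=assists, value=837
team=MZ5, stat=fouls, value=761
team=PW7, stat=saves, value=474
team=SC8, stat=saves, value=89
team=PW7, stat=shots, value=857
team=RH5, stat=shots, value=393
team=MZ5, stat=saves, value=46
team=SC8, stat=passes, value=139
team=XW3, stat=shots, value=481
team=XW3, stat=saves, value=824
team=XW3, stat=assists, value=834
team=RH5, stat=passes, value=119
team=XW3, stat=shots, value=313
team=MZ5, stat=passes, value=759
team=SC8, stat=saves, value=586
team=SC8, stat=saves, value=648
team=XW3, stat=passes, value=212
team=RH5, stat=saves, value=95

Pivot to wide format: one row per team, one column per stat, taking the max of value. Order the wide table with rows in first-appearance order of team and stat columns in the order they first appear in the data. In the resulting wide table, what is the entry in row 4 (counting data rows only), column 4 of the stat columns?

With rows in first-appearance order of team, row 4 is team=RH5. stat columns in first-appearance order: assists, fouls, saves, shots, passes; column 4 is shots.
Long rows with team=RH5, stat=shots: max(40, 197, 393) = 393.

393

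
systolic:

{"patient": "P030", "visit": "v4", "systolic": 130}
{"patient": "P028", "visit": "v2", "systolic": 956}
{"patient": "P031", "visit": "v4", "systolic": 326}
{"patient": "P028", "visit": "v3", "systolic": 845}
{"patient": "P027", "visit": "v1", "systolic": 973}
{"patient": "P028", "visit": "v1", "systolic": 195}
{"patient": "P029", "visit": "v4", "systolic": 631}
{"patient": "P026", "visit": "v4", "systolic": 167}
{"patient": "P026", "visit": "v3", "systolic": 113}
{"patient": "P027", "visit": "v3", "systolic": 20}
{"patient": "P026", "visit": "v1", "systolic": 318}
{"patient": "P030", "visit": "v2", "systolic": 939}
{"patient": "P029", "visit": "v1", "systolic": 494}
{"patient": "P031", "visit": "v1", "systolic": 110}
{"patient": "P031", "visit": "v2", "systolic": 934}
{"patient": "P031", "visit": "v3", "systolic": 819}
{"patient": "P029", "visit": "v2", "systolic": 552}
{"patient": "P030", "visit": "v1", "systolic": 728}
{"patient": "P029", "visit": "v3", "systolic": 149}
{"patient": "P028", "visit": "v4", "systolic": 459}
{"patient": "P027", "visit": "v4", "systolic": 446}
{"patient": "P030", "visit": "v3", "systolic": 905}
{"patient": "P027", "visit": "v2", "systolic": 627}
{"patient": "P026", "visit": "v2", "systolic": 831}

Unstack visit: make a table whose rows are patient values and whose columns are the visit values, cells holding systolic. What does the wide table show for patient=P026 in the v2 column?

Wide layout: rows indexed by patient, columns are the 4 distinct visit values (v4, v2, v3, v1).
Cell (patient=P026, visit=v2) draws from the long row where patient=P026 and visit=v2, which has systolic=831.

831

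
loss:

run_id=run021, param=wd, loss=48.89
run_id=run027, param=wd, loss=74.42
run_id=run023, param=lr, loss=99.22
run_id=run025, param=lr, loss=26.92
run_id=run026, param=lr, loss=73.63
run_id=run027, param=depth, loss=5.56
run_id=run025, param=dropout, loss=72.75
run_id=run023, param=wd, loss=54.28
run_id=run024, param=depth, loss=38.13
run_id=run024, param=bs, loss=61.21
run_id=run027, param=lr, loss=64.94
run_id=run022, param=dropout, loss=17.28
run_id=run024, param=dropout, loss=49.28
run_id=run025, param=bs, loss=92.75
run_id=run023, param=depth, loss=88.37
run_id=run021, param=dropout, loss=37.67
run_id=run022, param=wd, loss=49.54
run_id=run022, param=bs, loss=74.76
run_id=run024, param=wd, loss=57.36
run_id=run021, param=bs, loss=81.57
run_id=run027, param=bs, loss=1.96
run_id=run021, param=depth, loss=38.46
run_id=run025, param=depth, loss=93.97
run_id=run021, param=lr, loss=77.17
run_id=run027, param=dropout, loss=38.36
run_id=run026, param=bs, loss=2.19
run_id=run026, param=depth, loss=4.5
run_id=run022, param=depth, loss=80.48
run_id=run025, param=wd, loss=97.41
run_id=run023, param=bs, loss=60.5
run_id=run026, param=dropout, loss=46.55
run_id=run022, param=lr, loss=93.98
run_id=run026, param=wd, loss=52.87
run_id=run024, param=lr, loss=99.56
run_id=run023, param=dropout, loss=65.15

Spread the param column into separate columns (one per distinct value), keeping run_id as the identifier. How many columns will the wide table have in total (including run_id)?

1 column for run_id plus 5 distinct param values → 6 columns.

6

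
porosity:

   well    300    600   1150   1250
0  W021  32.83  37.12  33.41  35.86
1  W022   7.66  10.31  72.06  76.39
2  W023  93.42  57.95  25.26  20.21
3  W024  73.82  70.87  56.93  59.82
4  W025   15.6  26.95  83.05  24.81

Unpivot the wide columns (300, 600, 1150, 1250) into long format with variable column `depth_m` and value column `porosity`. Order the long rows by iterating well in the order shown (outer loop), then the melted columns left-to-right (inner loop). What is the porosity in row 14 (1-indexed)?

70.87

20 rows total (5 × 4). Row 14: index ⌊(14-1)/4⌋ = 3 into well → W024; (14-1) mod 4 = 1 into the melted columns → 600.
So row 14 is (W024, 600, 70.87); porosity = 70.87.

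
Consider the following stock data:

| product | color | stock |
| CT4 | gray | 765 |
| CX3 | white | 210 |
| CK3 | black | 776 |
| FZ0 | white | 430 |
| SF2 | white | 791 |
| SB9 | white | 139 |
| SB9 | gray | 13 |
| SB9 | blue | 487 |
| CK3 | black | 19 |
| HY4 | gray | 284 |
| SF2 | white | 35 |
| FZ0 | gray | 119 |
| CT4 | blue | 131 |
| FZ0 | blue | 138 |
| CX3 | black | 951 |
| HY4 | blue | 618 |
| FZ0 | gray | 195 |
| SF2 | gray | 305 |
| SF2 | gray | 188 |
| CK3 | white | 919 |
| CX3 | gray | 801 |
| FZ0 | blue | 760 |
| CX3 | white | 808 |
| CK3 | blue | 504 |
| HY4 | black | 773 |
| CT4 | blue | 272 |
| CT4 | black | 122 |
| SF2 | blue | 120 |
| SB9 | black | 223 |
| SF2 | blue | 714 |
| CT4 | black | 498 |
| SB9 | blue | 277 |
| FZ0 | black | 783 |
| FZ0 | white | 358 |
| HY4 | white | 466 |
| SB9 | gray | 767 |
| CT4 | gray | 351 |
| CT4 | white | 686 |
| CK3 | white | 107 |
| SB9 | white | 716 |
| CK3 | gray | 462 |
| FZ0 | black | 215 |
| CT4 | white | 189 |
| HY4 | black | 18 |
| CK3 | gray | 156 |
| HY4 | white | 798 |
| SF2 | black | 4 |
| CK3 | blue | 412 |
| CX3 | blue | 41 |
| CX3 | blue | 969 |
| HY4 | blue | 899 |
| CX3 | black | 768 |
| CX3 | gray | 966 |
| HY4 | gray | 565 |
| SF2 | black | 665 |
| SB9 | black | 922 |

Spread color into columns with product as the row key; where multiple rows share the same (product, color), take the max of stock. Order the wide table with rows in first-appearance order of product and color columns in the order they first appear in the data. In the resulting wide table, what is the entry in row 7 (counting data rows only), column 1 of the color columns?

565

With rows in first-appearance order of product, row 7 is product=HY4. color columns in first-appearance order: gray, white, black, blue; column 1 is gray.
Long rows with product=HY4, color=gray: max(284, 565) = 565.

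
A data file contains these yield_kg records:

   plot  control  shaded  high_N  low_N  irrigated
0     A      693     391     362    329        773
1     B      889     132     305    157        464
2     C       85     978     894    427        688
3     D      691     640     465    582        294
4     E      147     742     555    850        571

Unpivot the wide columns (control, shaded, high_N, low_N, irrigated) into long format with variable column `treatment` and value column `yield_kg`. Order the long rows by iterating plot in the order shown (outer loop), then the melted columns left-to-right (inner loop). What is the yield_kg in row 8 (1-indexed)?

305

25 rows total (5 × 5). Row 8: index ⌊(8-1)/5⌋ = 1 into plot → B; (8-1) mod 5 = 2 into the melted columns → high_N.
So row 8 is (B, high_N, 305); yield_kg = 305.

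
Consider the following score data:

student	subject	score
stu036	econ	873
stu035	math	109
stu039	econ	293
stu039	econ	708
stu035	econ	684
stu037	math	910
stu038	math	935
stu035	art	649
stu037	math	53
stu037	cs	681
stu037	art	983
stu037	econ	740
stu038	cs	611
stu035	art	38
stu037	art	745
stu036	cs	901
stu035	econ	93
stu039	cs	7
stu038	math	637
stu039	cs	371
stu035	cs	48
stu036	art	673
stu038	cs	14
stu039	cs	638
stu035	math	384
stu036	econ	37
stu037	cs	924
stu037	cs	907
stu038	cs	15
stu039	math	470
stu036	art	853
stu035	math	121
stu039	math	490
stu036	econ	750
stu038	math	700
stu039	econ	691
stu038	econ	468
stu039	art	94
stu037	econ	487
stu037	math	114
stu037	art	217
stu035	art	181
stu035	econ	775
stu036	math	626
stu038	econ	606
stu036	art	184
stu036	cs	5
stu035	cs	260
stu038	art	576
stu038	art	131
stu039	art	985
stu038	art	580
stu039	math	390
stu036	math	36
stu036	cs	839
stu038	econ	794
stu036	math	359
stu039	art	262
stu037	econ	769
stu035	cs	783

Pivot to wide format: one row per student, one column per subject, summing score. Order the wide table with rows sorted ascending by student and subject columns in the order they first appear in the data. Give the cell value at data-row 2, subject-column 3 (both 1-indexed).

1710

With rows sorted ascending by student, row 2 is student=stu036. subject columns in first-appearance order: econ, math, art, cs; column 3 is art.
Long rows with student=stu036, subject=art: 673 + 853 + 184 = 1710.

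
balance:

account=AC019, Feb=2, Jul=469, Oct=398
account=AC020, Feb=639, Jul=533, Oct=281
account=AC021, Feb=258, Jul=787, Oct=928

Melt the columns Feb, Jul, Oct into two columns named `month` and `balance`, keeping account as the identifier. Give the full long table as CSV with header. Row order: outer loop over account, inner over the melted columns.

account,month,balance
AC019,Feb,2
AC019,Jul,469
AC019,Oct,398
AC020,Feb,639
AC020,Jul,533
AC020,Oct,281
AC021,Feb,258
AC021,Jul,787
AC021,Oct,928

Each (account, column) pair becomes one row: 3 × 3 = 9 rows.
For example, (AC019, Feb) → balance=2.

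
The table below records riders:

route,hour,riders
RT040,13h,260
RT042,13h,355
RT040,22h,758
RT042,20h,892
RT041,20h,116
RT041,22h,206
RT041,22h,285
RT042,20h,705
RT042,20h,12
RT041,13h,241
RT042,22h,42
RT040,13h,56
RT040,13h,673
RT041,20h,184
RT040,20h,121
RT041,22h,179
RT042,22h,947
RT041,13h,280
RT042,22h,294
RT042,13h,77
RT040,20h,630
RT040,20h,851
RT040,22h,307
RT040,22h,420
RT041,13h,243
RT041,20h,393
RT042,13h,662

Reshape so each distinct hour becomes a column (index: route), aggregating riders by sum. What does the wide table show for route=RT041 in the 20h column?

Rows with route=RT041 and hour=20h: riders values are 116, 184, 393.
116 + 184 + 393 = 693.

693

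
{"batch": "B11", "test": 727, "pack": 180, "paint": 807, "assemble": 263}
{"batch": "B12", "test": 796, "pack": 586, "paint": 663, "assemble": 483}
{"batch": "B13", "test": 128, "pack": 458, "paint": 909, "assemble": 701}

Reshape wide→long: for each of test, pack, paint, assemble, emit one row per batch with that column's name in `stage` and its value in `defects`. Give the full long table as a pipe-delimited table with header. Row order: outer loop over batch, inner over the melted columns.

| batch | stage | defects |
| B11 | test | 727 |
| B11 | pack | 180 |
| B11 | paint | 807 |
| B11 | assemble | 263 |
| B12 | test | 796 |
| B12 | pack | 586 |
| B12 | paint | 663 |
| B12 | assemble | 483 |
| B13 | test | 128 |
| B13 | pack | 458 |
| B13 | paint | 909 |
| B13 | assemble | 701 |

Each (batch, column) pair becomes one row: 3 × 4 = 12 rows.
For example, (B11, test) → defects=727.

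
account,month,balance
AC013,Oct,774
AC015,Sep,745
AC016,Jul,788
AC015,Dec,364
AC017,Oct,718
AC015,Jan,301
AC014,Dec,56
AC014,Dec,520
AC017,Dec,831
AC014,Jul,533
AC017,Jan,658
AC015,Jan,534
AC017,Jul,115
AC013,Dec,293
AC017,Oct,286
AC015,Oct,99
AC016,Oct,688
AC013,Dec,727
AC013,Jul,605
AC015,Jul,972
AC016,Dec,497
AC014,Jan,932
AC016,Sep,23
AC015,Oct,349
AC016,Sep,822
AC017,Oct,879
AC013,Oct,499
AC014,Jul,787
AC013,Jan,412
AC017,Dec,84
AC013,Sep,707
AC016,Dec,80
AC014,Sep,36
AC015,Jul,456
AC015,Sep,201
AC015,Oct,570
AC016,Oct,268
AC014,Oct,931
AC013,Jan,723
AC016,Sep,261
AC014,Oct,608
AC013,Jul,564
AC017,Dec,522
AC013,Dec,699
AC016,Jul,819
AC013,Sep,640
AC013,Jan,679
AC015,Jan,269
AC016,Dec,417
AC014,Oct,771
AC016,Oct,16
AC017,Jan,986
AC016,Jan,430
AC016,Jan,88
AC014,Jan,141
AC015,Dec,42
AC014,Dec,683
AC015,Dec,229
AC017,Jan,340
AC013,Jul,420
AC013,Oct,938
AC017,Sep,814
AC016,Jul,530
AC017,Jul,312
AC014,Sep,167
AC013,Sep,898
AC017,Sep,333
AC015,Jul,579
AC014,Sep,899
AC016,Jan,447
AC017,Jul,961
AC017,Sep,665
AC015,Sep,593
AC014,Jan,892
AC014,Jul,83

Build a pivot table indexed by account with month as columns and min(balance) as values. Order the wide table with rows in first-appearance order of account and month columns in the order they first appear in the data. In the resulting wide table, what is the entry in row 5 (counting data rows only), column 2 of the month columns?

With rows in first-appearance order of account, row 5 is account=AC014. month columns in first-appearance order: Oct, Sep, Jul, Dec, Jan; column 2 is Sep.
Long rows with account=AC014, month=Sep: min(36, 167, 899) = 36.

36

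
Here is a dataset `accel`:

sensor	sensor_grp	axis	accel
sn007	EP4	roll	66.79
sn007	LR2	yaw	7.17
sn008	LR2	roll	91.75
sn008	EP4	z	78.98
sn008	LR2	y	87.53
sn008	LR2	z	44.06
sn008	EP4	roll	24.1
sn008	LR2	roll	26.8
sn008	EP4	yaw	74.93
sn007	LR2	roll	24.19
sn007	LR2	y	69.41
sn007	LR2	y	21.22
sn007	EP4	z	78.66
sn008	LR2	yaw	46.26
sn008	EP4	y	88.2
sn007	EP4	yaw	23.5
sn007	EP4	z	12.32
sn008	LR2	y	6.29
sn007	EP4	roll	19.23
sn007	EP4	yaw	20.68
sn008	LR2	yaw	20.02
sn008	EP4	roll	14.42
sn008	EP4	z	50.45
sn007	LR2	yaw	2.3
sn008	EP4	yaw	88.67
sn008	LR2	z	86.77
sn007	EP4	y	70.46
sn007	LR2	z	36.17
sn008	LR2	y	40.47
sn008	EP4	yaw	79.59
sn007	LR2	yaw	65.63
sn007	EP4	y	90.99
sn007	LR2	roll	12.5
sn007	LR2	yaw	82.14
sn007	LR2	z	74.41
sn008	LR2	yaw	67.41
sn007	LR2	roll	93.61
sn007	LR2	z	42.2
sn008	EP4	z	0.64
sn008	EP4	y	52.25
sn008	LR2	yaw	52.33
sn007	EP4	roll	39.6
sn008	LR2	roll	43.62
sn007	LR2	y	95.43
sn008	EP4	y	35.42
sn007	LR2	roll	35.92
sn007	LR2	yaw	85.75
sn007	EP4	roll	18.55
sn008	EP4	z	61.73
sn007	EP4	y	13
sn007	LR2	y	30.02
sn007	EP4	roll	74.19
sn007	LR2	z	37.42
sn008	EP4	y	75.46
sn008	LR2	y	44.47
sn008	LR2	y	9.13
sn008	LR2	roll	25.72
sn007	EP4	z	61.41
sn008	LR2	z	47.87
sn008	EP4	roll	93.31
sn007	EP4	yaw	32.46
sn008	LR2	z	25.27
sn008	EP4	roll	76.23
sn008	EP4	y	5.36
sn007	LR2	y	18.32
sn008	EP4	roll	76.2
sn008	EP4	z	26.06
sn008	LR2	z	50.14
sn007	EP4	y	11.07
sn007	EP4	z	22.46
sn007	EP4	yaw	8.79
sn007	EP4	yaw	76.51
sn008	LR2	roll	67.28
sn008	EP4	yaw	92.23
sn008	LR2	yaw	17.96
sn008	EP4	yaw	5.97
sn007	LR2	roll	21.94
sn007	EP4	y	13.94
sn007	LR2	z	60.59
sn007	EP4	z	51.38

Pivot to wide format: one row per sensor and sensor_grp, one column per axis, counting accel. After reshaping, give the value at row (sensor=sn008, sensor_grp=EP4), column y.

5

Rows with sensor=sn008, sensor_grp=EP4 and axis=y: accel values are 88.2, 52.25, 35.42, 75.46, 5.36.
5 rows match — count = 5.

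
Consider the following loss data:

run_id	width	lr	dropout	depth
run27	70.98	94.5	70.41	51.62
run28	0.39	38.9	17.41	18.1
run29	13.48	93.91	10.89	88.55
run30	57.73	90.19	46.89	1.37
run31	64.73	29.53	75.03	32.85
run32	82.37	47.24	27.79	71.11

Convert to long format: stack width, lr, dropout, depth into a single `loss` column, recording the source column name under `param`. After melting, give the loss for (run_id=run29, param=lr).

Unpivoting turns each (run_id, wide-column) pair into one long row.
The wide cell at row run29, column lr holds 93.91, so the long row (run29, lr) has loss=93.91.

93.91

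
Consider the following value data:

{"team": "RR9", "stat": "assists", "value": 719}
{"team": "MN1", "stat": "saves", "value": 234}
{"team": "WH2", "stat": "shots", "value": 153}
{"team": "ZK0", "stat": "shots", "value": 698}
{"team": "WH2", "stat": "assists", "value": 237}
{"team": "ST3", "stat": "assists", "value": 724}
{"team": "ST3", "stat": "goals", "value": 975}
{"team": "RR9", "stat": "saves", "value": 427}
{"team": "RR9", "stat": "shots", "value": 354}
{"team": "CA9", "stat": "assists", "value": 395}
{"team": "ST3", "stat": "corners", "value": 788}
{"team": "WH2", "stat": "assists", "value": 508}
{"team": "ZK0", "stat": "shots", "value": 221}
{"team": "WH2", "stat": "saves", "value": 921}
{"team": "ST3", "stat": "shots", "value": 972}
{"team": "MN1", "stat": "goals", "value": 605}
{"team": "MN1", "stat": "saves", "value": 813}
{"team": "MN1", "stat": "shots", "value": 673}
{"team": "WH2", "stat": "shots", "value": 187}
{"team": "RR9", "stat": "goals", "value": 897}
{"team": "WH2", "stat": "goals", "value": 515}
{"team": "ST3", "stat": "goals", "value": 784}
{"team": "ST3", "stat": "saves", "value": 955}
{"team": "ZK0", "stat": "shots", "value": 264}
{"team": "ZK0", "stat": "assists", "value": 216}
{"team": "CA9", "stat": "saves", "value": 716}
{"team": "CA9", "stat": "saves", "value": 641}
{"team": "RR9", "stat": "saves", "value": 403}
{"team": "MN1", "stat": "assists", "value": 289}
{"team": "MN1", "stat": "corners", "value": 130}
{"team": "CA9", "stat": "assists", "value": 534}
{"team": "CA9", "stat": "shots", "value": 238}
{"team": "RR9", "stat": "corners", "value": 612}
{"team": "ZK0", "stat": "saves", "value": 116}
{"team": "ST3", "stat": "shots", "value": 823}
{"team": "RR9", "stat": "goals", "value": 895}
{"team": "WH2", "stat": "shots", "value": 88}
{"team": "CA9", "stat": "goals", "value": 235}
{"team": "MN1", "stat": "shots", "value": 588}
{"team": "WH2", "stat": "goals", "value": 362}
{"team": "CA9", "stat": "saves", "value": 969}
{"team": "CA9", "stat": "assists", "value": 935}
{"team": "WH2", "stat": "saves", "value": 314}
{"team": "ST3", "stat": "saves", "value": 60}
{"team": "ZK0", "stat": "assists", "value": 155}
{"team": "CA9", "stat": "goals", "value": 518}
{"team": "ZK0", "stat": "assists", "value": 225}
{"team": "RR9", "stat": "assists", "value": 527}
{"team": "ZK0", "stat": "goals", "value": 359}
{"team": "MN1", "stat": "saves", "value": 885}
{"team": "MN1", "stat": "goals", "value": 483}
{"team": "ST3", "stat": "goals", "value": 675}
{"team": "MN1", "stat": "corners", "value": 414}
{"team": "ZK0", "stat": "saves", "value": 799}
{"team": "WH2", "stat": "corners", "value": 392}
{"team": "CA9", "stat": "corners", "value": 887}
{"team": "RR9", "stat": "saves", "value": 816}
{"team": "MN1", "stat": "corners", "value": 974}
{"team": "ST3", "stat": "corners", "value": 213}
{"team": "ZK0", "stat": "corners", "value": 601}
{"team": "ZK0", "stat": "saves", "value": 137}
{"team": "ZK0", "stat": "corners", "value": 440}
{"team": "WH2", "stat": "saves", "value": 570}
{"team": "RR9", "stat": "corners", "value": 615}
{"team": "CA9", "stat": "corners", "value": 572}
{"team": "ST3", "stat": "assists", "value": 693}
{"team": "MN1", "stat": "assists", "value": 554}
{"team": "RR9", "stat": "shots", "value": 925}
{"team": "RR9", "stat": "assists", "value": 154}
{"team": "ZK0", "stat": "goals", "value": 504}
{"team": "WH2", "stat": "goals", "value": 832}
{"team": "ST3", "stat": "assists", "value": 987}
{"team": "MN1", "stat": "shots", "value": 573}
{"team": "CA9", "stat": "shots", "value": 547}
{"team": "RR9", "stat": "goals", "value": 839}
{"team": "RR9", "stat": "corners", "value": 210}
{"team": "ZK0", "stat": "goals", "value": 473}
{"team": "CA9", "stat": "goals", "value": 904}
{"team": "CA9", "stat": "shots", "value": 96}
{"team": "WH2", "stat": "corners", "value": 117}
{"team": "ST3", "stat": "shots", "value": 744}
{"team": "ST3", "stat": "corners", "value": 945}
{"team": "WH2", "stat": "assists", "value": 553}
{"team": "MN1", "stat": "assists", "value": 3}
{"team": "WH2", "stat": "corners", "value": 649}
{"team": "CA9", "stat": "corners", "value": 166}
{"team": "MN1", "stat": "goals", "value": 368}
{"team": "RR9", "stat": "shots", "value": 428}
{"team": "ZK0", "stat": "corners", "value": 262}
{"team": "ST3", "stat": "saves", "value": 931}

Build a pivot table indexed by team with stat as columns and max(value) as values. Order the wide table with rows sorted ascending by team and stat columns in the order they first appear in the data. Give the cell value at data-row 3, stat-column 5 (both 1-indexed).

615

With rows sorted ascending by team, row 3 is team=RR9. stat columns in first-appearance order: assists, saves, shots, goals, corners; column 5 is corners.
Long rows with team=RR9, stat=corners: max(612, 615, 210) = 615.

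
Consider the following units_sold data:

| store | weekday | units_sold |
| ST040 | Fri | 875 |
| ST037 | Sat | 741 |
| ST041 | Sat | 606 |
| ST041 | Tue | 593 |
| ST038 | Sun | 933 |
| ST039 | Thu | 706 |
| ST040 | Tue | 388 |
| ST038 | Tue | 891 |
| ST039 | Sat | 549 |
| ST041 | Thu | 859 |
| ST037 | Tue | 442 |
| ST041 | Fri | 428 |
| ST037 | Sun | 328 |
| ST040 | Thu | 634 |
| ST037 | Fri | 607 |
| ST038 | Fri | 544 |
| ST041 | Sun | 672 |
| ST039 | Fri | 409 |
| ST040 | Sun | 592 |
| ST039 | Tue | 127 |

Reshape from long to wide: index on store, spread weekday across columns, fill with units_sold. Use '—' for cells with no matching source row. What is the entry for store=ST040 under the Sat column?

No long-format row has store=ST040 and weekday=Sat, so the cell is —.

—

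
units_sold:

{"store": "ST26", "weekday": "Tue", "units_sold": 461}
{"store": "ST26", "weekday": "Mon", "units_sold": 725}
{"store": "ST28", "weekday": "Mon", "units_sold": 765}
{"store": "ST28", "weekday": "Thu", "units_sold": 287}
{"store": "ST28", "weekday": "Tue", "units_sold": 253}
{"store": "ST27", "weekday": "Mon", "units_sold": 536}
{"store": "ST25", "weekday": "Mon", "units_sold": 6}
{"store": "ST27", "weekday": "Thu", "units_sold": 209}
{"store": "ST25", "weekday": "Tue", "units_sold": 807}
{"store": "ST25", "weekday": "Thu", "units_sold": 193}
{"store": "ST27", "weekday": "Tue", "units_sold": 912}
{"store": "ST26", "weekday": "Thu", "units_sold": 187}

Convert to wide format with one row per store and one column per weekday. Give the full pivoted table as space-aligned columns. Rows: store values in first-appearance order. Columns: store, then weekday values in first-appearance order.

Columns: store plus the 3 distinct weekday values (Tue, Mon, Thu).
For example, row ST26 column Tue takes units_sold=461 from the long row (ST26, Tue).

store  Tue  Mon  Thu
ST26   461  725  187
ST28   253  765  287
ST27   912  536  209
ST25   807  6    193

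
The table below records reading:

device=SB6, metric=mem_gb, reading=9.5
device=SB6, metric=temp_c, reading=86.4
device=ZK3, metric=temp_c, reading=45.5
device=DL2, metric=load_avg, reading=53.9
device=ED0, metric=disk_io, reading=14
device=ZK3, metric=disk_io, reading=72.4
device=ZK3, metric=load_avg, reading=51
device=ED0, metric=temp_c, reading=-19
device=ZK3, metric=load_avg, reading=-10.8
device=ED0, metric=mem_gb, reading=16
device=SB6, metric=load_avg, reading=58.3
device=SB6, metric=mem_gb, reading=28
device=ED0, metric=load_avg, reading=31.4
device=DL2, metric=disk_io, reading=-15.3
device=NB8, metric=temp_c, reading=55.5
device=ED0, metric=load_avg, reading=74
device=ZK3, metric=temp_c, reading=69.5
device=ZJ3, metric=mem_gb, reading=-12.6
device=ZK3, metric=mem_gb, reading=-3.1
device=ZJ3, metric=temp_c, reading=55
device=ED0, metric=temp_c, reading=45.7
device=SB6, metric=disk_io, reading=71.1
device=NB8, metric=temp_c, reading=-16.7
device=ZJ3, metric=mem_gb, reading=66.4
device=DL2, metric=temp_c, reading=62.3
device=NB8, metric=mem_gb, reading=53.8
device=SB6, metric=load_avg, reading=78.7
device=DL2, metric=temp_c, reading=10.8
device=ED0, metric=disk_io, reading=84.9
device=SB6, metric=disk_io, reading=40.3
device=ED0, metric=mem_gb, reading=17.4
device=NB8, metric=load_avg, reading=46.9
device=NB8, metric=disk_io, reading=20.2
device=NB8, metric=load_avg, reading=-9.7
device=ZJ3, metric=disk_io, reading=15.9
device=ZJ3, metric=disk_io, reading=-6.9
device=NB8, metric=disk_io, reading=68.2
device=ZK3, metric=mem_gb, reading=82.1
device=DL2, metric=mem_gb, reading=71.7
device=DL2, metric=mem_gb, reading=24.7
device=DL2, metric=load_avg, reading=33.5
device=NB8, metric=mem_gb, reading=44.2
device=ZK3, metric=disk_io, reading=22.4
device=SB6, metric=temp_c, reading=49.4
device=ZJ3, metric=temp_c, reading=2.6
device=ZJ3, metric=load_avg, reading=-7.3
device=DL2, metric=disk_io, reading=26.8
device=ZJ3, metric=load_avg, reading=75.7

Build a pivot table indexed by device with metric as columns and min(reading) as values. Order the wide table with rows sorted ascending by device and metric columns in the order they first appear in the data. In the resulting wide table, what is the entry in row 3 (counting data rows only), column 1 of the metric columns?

With rows sorted ascending by device, row 3 is device=NB8. metric columns in first-appearance order: mem_gb, temp_c, load_avg, disk_io; column 1 is mem_gb.
Long rows with device=NB8, metric=mem_gb: min(53.8, 44.2) = 44.2.

44.2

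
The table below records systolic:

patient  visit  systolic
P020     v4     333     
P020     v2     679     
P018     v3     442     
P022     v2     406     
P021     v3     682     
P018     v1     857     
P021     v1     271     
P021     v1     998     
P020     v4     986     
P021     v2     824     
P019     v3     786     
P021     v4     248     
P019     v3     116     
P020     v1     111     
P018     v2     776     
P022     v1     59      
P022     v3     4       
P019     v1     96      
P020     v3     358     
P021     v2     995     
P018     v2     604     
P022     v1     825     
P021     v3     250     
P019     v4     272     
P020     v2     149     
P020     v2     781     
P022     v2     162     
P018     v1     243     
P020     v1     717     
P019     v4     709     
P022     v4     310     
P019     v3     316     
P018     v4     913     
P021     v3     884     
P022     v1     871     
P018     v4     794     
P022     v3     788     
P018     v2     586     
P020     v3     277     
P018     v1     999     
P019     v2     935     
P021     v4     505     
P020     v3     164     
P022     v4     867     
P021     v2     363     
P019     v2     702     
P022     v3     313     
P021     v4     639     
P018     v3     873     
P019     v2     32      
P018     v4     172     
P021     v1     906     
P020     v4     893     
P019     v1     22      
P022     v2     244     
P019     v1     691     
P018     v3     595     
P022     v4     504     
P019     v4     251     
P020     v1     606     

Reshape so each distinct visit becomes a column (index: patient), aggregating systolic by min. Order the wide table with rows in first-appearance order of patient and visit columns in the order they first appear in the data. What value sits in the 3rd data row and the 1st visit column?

310

With rows in first-appearance order of patient, row 3 is patient=P022. visit columns in first-appearance order: v4, v2, v3, v1; column 1 is v4.
Long rows with patient=P022, visit=v4: min(310, 867, 504) = 310.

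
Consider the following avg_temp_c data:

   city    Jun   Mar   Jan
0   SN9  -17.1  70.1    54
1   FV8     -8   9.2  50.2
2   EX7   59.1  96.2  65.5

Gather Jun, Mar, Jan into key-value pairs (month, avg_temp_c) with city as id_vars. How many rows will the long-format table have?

9

3 city values × 3 melted columns = 9 rows.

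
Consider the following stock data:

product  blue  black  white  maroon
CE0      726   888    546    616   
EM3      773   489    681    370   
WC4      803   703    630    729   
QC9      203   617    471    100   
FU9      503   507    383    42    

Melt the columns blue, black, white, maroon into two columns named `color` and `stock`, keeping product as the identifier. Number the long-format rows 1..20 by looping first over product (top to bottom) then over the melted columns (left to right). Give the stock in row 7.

681

20 rows total (5 × 4). Row 7: index ⌊(7-1)/4⌋ = 1 into product → EM3; (7-1) mod 4 = 2 into the melted columns → white.
So row 7 is (EM3, white, 681); stock = 681.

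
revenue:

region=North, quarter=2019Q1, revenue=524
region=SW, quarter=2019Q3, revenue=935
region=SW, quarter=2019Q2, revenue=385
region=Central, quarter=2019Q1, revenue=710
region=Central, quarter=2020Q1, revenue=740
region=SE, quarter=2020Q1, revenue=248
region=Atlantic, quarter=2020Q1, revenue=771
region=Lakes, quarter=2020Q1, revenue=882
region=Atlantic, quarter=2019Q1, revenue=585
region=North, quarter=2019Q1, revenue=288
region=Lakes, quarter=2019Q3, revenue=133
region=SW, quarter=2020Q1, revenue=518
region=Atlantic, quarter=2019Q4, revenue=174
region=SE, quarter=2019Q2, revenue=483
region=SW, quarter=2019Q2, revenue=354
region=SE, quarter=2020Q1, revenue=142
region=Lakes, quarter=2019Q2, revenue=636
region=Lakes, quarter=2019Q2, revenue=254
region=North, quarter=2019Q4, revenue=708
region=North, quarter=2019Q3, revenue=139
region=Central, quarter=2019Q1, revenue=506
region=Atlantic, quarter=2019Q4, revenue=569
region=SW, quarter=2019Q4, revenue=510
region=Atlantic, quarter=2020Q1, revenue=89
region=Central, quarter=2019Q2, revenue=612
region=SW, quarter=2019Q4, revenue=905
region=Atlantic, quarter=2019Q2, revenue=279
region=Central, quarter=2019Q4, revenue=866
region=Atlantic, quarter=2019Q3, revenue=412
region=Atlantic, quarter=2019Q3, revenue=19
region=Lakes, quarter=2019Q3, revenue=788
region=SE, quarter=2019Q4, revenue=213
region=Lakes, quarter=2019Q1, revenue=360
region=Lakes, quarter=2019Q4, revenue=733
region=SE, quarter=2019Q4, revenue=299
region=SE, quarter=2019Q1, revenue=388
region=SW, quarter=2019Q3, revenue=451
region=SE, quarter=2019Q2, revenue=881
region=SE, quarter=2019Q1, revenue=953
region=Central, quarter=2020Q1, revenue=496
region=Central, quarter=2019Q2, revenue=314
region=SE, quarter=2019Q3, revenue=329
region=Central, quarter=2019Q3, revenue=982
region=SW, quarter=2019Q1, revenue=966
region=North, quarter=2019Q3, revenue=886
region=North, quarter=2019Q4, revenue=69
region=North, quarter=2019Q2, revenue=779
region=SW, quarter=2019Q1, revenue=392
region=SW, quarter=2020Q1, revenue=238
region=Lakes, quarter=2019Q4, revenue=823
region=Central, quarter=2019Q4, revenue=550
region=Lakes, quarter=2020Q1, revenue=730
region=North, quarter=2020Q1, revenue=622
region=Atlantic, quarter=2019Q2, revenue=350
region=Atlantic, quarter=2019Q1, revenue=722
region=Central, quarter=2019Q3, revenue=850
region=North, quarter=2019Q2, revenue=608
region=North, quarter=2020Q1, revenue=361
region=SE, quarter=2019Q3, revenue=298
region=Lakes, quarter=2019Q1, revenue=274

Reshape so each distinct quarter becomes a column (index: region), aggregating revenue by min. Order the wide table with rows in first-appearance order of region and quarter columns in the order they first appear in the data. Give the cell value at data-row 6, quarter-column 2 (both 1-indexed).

With rows in first-appearance order of region, row 6 is region=Lakes. quarter columns in first-appearance order: 2019Q1, 2019Q3, 2019Q2, 2020Q1, 2019Q4; column 2 is 2019Q3.
Long rows with region=Lakes, quarter=2019Q3: min(133, 788) = 133.

133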